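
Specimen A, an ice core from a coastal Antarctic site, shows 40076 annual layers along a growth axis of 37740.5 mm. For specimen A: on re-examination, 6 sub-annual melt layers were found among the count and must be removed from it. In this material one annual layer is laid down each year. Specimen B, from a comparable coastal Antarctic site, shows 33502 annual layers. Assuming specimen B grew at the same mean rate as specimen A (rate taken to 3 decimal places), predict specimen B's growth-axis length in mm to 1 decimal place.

31558.9 mm

Specimen A: true annual layer count = 40076 − 6 = 40070.
A: Mean rate = 37740.5 mm / 40070 years ≈ 0.942 mm per year.
For B, 0.942 mm/year × 33502 years = 31558.9 mm.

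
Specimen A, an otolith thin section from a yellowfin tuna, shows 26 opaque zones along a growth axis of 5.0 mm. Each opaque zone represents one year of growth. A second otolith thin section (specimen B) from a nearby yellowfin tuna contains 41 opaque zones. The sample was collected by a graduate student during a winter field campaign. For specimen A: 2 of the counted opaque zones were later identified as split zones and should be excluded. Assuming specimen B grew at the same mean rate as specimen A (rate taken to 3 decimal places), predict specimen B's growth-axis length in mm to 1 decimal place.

8.5 mm

Specimen A: after corrections the count is 26 − 2 = 24 opaque zones.
A: 5.0 mm over 24 years gives 5.0 / 24 ≈ 0.208 mm/year.
B's length ≈ 0.208 × 41 = 8.5 mm.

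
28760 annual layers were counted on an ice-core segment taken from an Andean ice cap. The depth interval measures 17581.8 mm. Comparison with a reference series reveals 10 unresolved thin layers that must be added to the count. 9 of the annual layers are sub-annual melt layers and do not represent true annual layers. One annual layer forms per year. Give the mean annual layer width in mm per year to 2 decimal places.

Adjusted count: 28760 − 9 + 10 = 28761 annual layers.
Extension rate ≈ 17581.8 / 28761 = 0.61 mm per year.

0.61 mm per year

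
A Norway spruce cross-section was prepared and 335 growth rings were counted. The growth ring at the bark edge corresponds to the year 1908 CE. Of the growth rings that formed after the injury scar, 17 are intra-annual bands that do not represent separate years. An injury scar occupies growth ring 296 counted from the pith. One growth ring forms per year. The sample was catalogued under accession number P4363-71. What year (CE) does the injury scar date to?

1886 CE

Between growth ring 296 and the bark edge there are 335 − 296 = 39 growth rings.
Removing the 17 false growth rings leaves 39 − 17 = 22 true growth rings beyond the injury scar.
The growth ring at the bark edge is 1908 CE, so the injury scar dates to 1908 − 22 = 1886 CE.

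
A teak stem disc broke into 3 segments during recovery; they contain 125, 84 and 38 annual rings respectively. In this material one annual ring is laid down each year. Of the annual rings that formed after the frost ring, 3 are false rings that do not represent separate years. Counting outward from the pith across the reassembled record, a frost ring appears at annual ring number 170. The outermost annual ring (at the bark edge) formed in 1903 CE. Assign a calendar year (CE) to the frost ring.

Total annual rings = 125 + 84 + 38 = 247.
The frost ring sits at annual ring 170 from the pith, so 247 − 170 = 77 annual rings formed after it.
Removing the 3 false annual rings leaves 77 − 3 = 74 true annual rings beyond the frost ring.
1903 − 74 = 1829 CE.

1829 CE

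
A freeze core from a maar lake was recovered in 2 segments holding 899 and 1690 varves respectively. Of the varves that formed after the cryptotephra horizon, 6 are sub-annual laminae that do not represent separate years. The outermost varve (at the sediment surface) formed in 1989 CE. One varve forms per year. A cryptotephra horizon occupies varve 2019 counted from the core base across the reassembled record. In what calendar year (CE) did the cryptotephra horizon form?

Total varves = 899 + 1690 = 2589.
2589 − 2019 = 570 varves lie beyond the cryptotephra horizon toward the sediment surface.
Excluding 6 false varves: 570 − 6 = 564.
Counting back 564 years from 1989 CE places the cryptotephra horizon in 1989 − 564 = 1425 CE.

1425 CE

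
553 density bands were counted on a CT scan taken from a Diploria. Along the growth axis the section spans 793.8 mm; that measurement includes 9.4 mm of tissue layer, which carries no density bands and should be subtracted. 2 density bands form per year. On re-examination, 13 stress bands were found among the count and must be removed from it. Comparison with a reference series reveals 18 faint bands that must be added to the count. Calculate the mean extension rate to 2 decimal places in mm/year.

2.81 mm/year

After corrections the count is 553 − 13 + 18 = 558 density bands.
Dividing by 2 density bands per year: 558 / 2 = 279 years.
The growth record spans 793.8 − 9.4 = 784.4 mm.
784.4 mm over 279 years gives 784.4 / 279 ≈ 2.81 mm/year.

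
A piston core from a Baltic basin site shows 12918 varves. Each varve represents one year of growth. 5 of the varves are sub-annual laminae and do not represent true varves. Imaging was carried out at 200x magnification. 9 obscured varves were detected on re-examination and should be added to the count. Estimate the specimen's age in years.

12922 years

After corrections the count is 12918 − 5 + 9 = 12922 varves.
With a one-to-one varve periodicity this is 12922 years.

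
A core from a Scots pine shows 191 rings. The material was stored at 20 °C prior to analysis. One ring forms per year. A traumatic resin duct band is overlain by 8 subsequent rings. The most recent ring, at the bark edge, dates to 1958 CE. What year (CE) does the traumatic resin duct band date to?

1950 CE

There are 8 rings younger than the traumatic resin duct band.
Counting back 8 years from 1958 CE places the traumatic resin duct band in 1958 − 8 = 1950 CE.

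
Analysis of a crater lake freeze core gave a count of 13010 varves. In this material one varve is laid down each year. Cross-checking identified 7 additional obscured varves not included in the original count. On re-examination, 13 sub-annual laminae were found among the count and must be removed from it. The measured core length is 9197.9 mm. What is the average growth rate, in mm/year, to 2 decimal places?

0.71 mm/year

Adjusted count: 13010 − 13 + 7 = 13004 varves.
9197.9 mm over 13004 years gives 9197.9 / 13004 ≈ 0.71 mm/year.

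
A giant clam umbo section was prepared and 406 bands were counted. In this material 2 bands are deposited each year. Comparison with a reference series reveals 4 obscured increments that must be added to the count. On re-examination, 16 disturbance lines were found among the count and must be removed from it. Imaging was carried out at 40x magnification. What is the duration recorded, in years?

197 years

Adjusted count: 406 − 16 + 4 = 394 bands.
394 bands at 2 per year is 394 / 2 = 197 years.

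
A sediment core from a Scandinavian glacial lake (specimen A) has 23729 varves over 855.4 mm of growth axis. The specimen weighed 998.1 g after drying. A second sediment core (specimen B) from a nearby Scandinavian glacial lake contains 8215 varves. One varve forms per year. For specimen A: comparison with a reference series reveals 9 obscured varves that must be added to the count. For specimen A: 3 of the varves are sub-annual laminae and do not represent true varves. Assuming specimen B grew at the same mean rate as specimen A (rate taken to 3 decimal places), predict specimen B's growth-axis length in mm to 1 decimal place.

295.7 mm

Specimen A: adjusted count: 23729 − 3 + 9 = 23735 varves.
A: 855.4 mm over 23735 years gives 855.4 / 23735 ≈ 0.036 mm/year.
For B, 0.036 mm/year × 8215 years = 295.7 mm.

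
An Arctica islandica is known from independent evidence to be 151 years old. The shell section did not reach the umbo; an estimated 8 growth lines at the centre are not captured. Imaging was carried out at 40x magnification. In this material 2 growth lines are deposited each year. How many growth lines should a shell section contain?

294 growth lines

Expected growth lines: 151 × 2 = 302.
Subtracting the 8 growth lines not captured gives 302 − 8 = 294 growth lines in the record.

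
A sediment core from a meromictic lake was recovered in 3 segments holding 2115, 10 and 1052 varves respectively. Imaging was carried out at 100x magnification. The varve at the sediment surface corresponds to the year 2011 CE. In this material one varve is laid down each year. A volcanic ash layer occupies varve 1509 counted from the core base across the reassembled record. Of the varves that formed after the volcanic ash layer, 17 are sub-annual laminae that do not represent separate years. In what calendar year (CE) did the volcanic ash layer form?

360 CE

Total varves = 2115 + 10 + 1052 = 3177.
The volcanic ash layer sits at varve 1509 from the core base, so 3177 − 1509 = 1668 varves formed after it.
Excluding 17 false varves: 1668 − 17 = 1651.
The varve at the sediment surface is 2011 CE, so the volcanic ash layer dates to 2011 − 1651 = 360 CE.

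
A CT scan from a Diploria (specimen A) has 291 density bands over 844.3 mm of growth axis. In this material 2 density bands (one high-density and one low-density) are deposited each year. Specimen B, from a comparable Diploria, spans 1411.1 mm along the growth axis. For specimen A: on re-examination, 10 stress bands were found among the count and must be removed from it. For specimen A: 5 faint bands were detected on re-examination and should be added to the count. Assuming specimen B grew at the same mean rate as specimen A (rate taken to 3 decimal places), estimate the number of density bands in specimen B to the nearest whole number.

478 density bands

Specimen A: adjusted count: 291 − 10 + 5 = 286 density bands.
Specimen A: with 2 density bands per year, 286 / 2 = 143 years.
A: 844.3 mm over 143 years gives 844.3 / 143 ≈ 5.904 mm per year.
For B, 1411.1 / 5.904 = 239.01 years; at 2 density bands per year that is 239.01 × 2 ≈ 478 density bands.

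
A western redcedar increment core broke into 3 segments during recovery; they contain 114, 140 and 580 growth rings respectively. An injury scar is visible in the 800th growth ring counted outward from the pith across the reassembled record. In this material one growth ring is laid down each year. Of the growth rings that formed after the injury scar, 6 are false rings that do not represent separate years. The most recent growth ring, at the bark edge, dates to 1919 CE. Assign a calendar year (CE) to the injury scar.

1891 CE

Total growth rings = 114 + 140 + 580 = 834.
Between growth ring 800 and the bark edge there are 834 − 800 = 34 growth rings.
Removing the 6 false growth rings leaves 34 − 6 = 28 true growth rings beyond the injury scar.
The growth ring at the bark edge is 1919 CE, so the injury scar dates to 1919 − 28 = 1891 CE.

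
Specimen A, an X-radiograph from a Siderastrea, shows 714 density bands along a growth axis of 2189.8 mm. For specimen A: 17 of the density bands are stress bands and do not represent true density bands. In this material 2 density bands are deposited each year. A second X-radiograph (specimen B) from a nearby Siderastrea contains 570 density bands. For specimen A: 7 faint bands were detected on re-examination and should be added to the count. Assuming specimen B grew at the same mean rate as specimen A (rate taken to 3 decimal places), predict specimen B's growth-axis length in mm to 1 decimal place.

1773.0 mm

Specimen A: adjusted count: 714 − 17 + 7 = 704 density bands.
Specimen A: with 2 density bands per year, 704 / 2 = 352 years.
A: 2189.8 mm over 352 years gives 2189.8 / 352 ≈ 6.221 mm per year.
Specimen B: with 2 density bands per year, 570 / 2 = 285 years. Length of B = 6.221 × 285 = 1773.0 mm.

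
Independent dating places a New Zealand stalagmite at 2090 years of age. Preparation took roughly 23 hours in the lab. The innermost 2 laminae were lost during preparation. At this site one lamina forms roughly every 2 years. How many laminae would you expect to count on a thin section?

One lamina every 2 years means 2090 / 2 = 1045 laminae.
Less the 2 uncaptured laminae: 1045 − 2 = 1043.

1043 laminae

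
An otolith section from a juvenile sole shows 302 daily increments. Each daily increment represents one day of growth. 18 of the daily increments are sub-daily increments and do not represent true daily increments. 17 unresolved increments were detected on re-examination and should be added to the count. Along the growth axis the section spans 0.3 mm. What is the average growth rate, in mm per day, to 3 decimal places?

Correcting the raw count gives 302 − 18 + 17 = 301 true daily increments.
Extension rate ≈ 0.3 / 301 = 0.001 mm per day.

0.001 mm per day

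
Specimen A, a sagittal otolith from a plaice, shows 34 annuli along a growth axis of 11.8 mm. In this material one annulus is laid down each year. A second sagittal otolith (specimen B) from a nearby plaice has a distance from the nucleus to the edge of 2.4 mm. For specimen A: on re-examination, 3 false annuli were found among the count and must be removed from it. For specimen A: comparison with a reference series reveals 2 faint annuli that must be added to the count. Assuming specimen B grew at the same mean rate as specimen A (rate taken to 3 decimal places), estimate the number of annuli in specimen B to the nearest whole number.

7 annuli

Specimen A: true annulus count = 34 − 3 + 2 = 33.
A: Mean rate = 11.8 mm / 33 years ≈ 0.358 mm/yr.
Specimen B: 2.4 mm / 0.358 mm per year = 6.70 years ≈ 7 annuli.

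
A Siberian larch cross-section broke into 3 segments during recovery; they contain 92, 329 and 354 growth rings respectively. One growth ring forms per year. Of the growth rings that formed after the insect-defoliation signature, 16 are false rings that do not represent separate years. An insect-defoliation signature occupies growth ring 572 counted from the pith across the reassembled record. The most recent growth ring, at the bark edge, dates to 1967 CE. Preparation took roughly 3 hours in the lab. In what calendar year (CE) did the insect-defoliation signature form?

1780 CE

Total growth rings = 92 + 329 + 354 = 775.
775 − 572 = 203 growth rings lie beyond the insect-defoliation signature toward the bark edge.
Removing the 16 false growth rings leaves 203 − 16 = 187 true growth rings beyond the insect-defoliation signature.
The growth ring at the bark edge is 1967 CE, so the insect-defoliation signature dates to 1967 − 187 = 1780 CE.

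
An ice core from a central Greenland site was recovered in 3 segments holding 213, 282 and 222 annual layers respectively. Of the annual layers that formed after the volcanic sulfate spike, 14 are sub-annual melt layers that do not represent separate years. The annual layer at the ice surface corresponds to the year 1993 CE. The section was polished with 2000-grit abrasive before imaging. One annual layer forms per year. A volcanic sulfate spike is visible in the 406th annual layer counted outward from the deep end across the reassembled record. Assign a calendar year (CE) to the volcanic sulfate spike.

1696 CE

Total annual layers = 213 + 282 + 222 = 717.
The volcanic sulfate spike sits at annual layer 406 from the deep end, so 717 − 406 = 311 annual layers formed after it.
311 − 14 false = 297 true annual layers after the volcanic sulfate spike.
The annual layer at the ice surface is 1993 CE, so the volcanic sulfate spike dates to 1993 − 297 = 1696 CE.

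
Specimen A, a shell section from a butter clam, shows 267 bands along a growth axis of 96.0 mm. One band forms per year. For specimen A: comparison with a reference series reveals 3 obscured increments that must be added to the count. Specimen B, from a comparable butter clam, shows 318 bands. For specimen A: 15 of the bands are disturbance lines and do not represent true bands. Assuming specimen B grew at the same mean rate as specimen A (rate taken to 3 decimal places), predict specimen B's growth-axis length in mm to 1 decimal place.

Specimen A: after corrections the count is 267 − 15 + 3 = 255 bands.
A: Extension rate ≈ 96.0 / 255 = 0.376 mm/year.
B's length ≈ 0.376 × 318 = 119.6 mm.

119.6 mm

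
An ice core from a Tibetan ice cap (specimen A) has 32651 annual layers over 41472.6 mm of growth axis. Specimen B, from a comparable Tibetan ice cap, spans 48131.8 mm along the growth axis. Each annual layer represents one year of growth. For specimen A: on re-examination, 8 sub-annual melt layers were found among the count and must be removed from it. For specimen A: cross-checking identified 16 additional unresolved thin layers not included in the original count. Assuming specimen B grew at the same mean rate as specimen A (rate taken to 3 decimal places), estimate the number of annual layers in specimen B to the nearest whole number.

37899 annual layers

Specimen A: true annual layer count = 32651 − 8 + 16 = 32659.
A: Extension rate ≈ 41472.6 / 32659 = 1.270 mm/year.
For B, 48131.8 / 1.270 = 37899.06 years ≈ 37899 annual layers.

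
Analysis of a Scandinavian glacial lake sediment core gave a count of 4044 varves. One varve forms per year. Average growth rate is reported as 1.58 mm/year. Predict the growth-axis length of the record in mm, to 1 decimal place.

6389.5 mm

The record spans 4044 years at 1.58 mm per year.
Predicted length = 1.58 mm/year × 4044 years = 6389.5 mm.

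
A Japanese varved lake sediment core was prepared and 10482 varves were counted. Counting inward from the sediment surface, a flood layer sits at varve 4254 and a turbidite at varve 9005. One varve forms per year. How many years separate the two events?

Separation: 9005 − 4254 = 4751 varves.
That is 4751 years at one varve per year.

4751 years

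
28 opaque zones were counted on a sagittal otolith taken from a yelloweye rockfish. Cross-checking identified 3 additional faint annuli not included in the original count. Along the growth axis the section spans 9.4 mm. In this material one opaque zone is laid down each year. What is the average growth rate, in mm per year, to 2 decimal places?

After corrections the count is 28 + 3 = 31 opaque zones.
Mean rate = 9.4 mm / 31 years ≈ 0.30 mm per year.

0.30 mm per year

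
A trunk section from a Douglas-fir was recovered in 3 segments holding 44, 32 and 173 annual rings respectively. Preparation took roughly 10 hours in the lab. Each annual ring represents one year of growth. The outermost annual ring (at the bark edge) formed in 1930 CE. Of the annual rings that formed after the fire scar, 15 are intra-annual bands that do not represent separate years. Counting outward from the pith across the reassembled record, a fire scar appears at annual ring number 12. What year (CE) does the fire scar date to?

Total annual rings = 44 + 32 + 173 = 249.
Between annual ring 12 and the bark edge there are 249 − 12 = 237 annual rings.
237 − 15 false = 222 true annual rings after the fire scar.
1930 − 222 = 1708 CE.

1708 CE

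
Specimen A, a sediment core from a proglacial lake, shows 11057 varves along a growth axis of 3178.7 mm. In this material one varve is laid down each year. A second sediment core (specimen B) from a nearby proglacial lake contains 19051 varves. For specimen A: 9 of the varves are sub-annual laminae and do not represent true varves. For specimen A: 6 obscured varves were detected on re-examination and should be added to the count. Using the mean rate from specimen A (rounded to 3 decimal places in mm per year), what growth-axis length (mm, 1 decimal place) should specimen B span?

5486.7 mm

Specimen A: true varve count = 11057 − 9 + 6 = 11054.
A: Extension rate ≈ 3178.7 / 11054 = 0.288 mm per year.
B's length ≈ 0.288 × 19051 = 5486.7 mm.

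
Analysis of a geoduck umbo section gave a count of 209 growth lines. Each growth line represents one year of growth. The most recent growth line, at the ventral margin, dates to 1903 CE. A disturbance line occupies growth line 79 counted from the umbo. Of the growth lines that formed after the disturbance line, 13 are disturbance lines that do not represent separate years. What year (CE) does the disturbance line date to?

1786 CE

The disturbance line sits at growth line 79 from the umbo, so 209 − 79 = 130 growth lines formed after it.
Removing the 13 false growth lines leaves 130 − 13 = 117 true growth lines beyond the disturbance line.
Counting back 117 years from 1903 CE places the disturbance line in 1903 − 117 = 1786 CE.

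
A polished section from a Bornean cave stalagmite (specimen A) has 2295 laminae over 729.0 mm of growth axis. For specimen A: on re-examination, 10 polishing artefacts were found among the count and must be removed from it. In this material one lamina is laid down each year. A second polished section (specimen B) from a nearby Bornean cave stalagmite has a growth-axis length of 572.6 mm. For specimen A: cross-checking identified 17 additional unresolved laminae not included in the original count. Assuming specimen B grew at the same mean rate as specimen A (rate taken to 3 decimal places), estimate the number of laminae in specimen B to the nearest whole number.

Specimen A: true lamina count = 2295 − 10 + 17 = 2302.
A: Mean rate = 729.0 mm / 2302 years ≈ 0.317 mm/yr.
For B, 572.6 / 0.317 = 1806.31 years ≈ 1806 laminae.

1806 laminae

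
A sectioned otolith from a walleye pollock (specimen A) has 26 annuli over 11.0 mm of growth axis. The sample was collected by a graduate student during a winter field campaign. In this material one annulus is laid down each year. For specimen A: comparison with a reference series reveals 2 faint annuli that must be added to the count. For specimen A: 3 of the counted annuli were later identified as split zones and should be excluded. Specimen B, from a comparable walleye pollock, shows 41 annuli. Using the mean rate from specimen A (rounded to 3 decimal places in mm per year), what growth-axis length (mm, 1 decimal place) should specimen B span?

Specimen A: true annulus count = 26 − 3 + 2 = 25.
A: Mean rate = 11.0 mm / 25 years ≈ 0.440 mm per year.
B's length ≈ 0.440 × 41 = 18.0 mm.

18.0 mm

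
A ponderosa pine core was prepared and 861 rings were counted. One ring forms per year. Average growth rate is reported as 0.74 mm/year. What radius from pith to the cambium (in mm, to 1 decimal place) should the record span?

861 years of growth are recorded.
861 years at 0.74 mm/year gives 0.74 × 861 = 637.1 mm.

637.1 mm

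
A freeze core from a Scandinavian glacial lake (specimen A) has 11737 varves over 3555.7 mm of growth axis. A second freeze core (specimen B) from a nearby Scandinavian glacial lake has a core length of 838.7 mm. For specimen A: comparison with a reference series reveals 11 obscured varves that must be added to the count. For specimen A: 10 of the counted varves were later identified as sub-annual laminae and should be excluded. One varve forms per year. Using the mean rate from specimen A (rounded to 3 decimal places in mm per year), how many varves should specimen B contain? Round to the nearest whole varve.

2768 varves

Specimen A: correcting the raw count gives 11737 − 10 + 11 = 11738 true varves.
A: Extension rate ≈ 3555.7 / 11738 = 0.303 mm per year.
Specimen B: 838.7 mm / 0.303 mm per year = 2767.99 years ≈ 2768 varves.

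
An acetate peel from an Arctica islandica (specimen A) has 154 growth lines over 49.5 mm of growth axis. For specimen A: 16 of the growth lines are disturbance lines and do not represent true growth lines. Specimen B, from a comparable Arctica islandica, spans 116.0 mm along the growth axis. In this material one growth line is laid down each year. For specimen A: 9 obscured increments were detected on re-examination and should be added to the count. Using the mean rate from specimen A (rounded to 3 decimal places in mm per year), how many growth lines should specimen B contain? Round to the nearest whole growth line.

Specimen A: after corrections the count is 154 − 16 + 9 = 147 growth lines.
A: Mean rate = 49.5 mm / 147 years ≈ 0.337 mm per year.
Specimen B: 116.0 mm / 0.337 mm per year = 344.21 years ≈ 344 growth lines.

344 growth lines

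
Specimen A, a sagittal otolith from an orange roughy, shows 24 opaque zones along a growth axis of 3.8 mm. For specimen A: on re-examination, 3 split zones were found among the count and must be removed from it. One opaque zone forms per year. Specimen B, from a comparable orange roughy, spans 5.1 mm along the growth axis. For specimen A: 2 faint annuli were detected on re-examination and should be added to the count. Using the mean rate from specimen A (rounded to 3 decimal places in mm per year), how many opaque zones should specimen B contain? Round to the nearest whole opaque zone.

31 opaque zones

Specimen A: after corrections the count is 24 − 3 + 2 = 23 opaque zones.
A: 3.8 mm over 23 years gives 3.8 / 23 ≈ 0.165 mm/year.
For B, 5.1 / 0.165 = 30.91 years ≈ 31 opaque zones.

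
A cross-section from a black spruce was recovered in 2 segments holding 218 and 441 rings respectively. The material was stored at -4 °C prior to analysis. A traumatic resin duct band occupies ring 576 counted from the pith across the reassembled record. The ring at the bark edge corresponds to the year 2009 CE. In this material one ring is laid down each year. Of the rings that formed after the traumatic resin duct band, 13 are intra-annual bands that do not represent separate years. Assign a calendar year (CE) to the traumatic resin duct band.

1939 CE

Total rings = 218 + 441 = 659.
The traumatic resin duct band sits at ring 576 from the pith, so 659 − 576 = 83 rings formed after it.
Removing the 13 false rings leaves 83 − 13 = 70 true rings beyond the traumatic resin duct band.
Counting back 70 years from 2009 CE places the traumatic resin duct band in 2009 − 70 = 1939 CE.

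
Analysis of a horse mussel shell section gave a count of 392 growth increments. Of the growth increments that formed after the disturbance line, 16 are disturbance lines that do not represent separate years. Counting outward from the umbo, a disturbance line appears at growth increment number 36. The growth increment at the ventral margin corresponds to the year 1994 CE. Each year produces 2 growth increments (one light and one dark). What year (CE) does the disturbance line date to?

1824 CE

The disturbance line sits at growth increment 36 from the umbo, so 392 − 36 = 356 growth increments formed after it.
Excluding 16 false growth increments: 356 − 16 = 340.
With 2 growth increments per year, 340 / 2 = 170 years.
Counting back 170 years from 1994 CE places the disturbance line in 1994 − 170 = 1824 CE.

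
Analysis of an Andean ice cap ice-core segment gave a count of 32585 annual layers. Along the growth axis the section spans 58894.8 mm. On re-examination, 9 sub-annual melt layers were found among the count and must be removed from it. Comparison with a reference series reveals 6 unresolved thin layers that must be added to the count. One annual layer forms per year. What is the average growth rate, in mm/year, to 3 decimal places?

1.808 mm/year

True annual layer count = 32585 − 9 + 6 = 32582.
58894.8 mm over 32582 years gives 58894.8 / 32582 ≈ 1.808 mm/year.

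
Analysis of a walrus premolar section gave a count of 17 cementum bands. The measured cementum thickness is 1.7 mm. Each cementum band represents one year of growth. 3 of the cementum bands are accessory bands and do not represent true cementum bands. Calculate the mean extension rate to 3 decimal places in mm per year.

Adjusted count: 17 − 3 = 14 cementum bands.
Extension rate ≈ 1.7 / 14 = 0.121 mm per year.

0.121 mm per year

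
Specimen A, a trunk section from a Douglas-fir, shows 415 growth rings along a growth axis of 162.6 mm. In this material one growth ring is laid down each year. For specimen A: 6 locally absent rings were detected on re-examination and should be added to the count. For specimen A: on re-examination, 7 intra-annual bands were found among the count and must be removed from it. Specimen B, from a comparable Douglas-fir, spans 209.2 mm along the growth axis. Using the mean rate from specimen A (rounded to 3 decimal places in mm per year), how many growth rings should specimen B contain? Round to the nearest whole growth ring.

Specimen A: after corrections the count is 415 − 7 + 6 = 414 growth rings.
A: 162.6 mm over 414 years gives 162.6 / 414 ≈ 0.393 mm/yr.
Specimen B: 209.2 mm / 0.393 mm per year = 532.32 years ≈ 532 growth rings.

532 growth rings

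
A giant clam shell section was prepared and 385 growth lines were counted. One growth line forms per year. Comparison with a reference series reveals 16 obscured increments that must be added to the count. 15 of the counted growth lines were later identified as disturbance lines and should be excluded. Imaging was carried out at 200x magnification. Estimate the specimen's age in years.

386 yr

Correcting the raw count gives 385 − 15 + 16 = 386 true growth lines.
With a one-to-one growth line periodicity this is 386 years.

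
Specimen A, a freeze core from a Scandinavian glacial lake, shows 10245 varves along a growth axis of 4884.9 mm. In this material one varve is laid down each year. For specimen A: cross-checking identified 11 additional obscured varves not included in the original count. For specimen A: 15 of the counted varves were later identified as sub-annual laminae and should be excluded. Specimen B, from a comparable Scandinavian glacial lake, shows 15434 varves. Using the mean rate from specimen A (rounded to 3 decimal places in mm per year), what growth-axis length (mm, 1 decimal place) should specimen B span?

Specimen A: adjusted count: 10245 − 15 + 11 = 10241 varves.
A: Extension rate ≈ 4884.9 / 10241 = 0.477 mm/yr.
Length of B = 0.477 × 15434 = 7362.0 mm.

7362.0 mm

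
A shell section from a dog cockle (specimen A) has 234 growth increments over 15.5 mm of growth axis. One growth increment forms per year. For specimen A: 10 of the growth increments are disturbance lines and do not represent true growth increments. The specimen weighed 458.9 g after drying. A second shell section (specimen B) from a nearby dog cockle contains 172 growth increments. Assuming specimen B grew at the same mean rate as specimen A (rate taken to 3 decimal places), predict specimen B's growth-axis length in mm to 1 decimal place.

Specimen A: adjusted count: 234 − 10 = 224 growth increments.
A: Mean rate = 15.5 mm / 224 years ≈ 0.069 mm/yr.
B's length ≈ 0.069 × 172 = 11.9 mm.

11.9 mm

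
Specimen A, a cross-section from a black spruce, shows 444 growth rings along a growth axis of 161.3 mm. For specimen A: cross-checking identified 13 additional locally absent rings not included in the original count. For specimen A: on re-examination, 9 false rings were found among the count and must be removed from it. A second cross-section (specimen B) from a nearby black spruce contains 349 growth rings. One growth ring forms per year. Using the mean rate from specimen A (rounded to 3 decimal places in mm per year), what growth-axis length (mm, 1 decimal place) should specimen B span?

Specimen A: correcting the raw count gives 444 − 9 + 13 = 448 true growth rings.
A: 161.3 mm over 448 years gives 161.3 / 448 ≈ 0.360 mm/yr.
Length of B = 0.360 × 349 = 125.6 mm.

125.6 mm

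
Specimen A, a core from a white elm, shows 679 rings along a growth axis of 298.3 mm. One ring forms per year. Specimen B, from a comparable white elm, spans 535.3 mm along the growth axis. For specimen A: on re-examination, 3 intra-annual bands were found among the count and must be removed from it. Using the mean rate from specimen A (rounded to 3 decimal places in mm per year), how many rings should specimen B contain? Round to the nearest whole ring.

1214 rings

Specimen A: correcting the raw count gives 679 − 3 = 676 true rings.
A: Extension rate ≈ 298.3 / 676 = 0.441 mm per year.
B spans 535.3 / 0.441 = 1213.83 years ≈ 1214 rings.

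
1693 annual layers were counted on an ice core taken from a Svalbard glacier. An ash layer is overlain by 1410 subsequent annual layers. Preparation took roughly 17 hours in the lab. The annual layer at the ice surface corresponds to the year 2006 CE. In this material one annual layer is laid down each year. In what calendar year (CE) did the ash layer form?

596 CE

There are 1410 annual layers younger than the ash layer.
2006 − 1410 = 596 CE.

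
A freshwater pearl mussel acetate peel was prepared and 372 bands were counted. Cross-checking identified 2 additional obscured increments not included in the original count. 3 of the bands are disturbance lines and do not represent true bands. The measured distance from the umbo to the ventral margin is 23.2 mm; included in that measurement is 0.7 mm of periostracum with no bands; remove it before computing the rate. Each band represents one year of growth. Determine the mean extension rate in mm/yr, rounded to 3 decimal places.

True band count = 372 − 3 + 2 = 371.
Net length = 23.2 − 0.7 = 22.5 mm.
22.5 mm over 371 years gives 22.5 / 371 ≈ 0.061 mm/yr.

0.061 mm/yr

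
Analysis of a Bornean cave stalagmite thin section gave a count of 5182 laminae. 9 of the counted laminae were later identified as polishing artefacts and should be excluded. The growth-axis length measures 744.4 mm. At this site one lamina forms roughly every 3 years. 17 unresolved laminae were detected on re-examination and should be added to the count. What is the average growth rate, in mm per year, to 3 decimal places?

0.048 mm per year

Adjusted count: 5182 − 9 + 17 = 5190 laminae.
Multiplying by 3 years per lamina: 5190 × 3 = 15570 years.
Extension rate ≈ 744.4 / 15570 = 0.048 mm per year.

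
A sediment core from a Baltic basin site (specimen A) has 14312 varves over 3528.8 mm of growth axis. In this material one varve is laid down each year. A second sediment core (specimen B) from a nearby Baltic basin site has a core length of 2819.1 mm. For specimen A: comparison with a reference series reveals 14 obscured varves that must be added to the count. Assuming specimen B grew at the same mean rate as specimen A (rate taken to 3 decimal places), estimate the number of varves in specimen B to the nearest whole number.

Specimen A: after corrections the count is 14312 + 14 = 14326 varves.
A: 3528.8 mm over 14326 years gives 3528.8 / 14326 ≈ 0.246 mm/year.
B spans 2819.1 / 0.246 = 11459.76 years ≈ 11460 varves.

11460 varves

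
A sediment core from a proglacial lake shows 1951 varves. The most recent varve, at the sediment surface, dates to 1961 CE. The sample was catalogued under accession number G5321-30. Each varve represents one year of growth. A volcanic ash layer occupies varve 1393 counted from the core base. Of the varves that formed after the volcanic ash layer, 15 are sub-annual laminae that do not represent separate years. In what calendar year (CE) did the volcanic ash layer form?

1418 CE

1951 − 1393 = 558 varves lie beyond the volcanic ash layer toward the sediment surface.
558 − 15 false = 543 true varves after the volcanic ash layer.
Counting back 543 years from 1961 CE places the volcanic ash layer in 1961 − 543 = 1418 CE.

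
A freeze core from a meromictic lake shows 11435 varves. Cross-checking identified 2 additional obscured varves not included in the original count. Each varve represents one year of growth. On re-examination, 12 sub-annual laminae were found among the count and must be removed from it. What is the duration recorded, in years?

True varve count = 11435 − 12 + 2 = 11425.
One varve per year makes the duration 11425 years.

11425 years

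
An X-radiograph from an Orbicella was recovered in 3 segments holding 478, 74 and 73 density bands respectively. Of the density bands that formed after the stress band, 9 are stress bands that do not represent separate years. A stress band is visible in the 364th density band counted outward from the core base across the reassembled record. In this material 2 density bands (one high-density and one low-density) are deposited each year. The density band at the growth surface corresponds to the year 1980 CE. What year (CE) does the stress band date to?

Total density bands = 478 + 74 + 73 = 625.
Between density band 364 and the growth surface there are 625 − 364 = 261 density bands.
Excluding 9 false density bands: 261 − 9 = 252.
Dividing by 2 density bands per year: 252 / 2 = 126 years.
Counting back 126 years from 1980 CE places the stress band in 1980 − 126 = 1854 CE.

1854 CE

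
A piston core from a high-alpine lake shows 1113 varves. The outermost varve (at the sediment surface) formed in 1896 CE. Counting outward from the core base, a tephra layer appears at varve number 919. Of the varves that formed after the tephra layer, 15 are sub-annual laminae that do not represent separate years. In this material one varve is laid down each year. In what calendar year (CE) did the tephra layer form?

Between varve 919 and the sediment surface there are 1113 − 919 = 194 varves.
194 − 15 false = 179 true varves after the tephra layer.
Counting back 179 years from 1896 CE places the tephra layer in 1896 − 179 = 1717 CE.

1717 CE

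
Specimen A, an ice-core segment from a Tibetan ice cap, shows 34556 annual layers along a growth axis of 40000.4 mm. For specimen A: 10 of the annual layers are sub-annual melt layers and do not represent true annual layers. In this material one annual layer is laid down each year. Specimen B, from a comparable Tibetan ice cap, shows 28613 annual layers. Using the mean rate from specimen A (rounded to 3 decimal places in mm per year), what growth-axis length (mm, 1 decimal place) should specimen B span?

33133.9 mm

Specimen A: correcting the raw count gives 34556 − 10 = 34546 true annual layers.
A: 40000.4 mm over 34546 years gives 40000.4 / 34546 ≈ 1.158 mm/year.
For B, 1.158 mm/year × 28613 years = 33133.9 mm.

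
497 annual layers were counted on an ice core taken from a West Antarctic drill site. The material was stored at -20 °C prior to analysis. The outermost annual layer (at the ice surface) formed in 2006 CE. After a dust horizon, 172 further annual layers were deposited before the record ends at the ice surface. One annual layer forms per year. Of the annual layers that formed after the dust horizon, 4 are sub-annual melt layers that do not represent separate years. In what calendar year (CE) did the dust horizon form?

1838 CE

172 annual layers post-date the dust horizon.
Excluding 4 false annual layers: 172 − 4 = 168.
The annual layer at the ice surface is 2006 CE, so the dust horizon dates to 2006 − 168 = 1838 CE.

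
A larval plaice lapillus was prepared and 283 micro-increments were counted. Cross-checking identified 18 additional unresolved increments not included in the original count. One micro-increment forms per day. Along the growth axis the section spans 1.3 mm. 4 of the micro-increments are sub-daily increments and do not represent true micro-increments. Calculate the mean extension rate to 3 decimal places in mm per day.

True micro-increment count = 283 − 4 + 18 = 297.
Mean rate = 1.3 mm / 297 days ≈ 0.004 mm per day.

0.004 mm per day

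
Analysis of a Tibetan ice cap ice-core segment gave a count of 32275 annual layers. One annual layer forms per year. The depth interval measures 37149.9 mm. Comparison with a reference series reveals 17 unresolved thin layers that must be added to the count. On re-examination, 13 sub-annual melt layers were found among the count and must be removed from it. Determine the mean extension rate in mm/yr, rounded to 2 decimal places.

1.15 mm/yr

True annual layer count = 32275 − 13 + 17 = 32279.
37149.9 mm over 32279 years gives 37149.9 / 32279 ≈ 1.15 mm/yr.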